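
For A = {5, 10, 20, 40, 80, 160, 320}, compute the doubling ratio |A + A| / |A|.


|A| = 7.
Compute A + A by enumerating all 49 pairs.
A + A = {10, 15, 20, 25, 30, 40, 45, 50, 60, 80, 85, 90, 100, 120, 160, 165, 170, 180, 200, 240, 320, 325, 330, 340, 360, 400, 480, 640}, so |A + A| = 28.
K = |A + A| / |A| = 28/7 = 4/1 ≈ 4.0000.
Reference: AP of size 7 gives K = 13/7 ≈ 1.8571; a fully generic set of size 7 gives K ≈ 4.0000.

|A| = 7, |A + A| = 28, K = 28/7 = 4/1.


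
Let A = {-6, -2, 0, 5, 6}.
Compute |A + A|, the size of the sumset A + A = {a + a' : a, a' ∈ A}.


A + A = {a + a' : a, a' ∈ A}; |A| = 5.
General bounds: 2|A| - 1 ≤ |A + A| ≤ |A|(|A|+1)/2, i.e. 9 ≤ |A + A| ≤ 15.
Lower bound 2|A|-1 is attained iff A is an arithmetic progression.
Enumerate sums a + a' for a ≤ a' (symmetric, so this suffices):
a = -6: -6+-6=-12, -6+-2=-8, -6+0=-6, -6+5=-1, -6+6=0
a = -2: -2+-2=-4, -2+0=-2, -2+5=3, -2+6=4
a = 0: 0+0=0, 0+5=5, 0+6=6
a = 5: 5+5=10, 5+6=11
a = 6: 6+6=12
Distinct sums: {-12, -8, -6, -4, -2, -1, 0, 3, 4, 5, 6, 10, 11, 12}
|A + A| = 14

|A + A| = 14


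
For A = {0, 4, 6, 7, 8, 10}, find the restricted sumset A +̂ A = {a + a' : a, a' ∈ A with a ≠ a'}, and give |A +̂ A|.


Restricted sumset: A +̂ A = {a + a' : a ∈ A, a' ∈ A, a ≠ a'}.
Equivalently, take A + A and drop any sum 2a that is achievable ONLY as a + a for a ∈ A (i.e. sums representable only with equal summands).
Enumerate pairs (a, a') with a < a' (symmetric, so each unordered pair gives one sum; this covers all a ≠ a'):
  0 + 4 = 4
  0 + 6 = 6
  0 + 7 = 7
  0 + 8 = 8
  0 + 10 = 10
  4 + 6 = 10
  4 + 7 = 11
  4 + 8 = 12
  4 + 10 = 14
  6 + 7 = 13
  6 + 8 = 14
  6 + 10 = 16
  7 + 8 = 15
  7 + 10 = 17
  8 + 10 = 18
Collected distinct sums: {4, 6, 7, 8, 10, 11, 12, 13, 14, 15, 16, 17, 18}
|A +̂ A| = 13
(Reference bound: |A +̂ A| ≥ 2|A| - 3 for |A| ≥ 2, with |A| = 6 giving ≥ 9.)

|A +̂ A| = 13


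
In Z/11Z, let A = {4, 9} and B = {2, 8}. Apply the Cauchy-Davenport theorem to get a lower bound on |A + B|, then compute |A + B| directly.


Cauchy-Davenport: |A + B| ≥ min(p, |A| + |B| - 1) for A, B nonempty in Z/pZ.
|A| = 2, |B| = 2, p = 11.
CD lower bound = min(11, 2 + 2 - 1) = min(11, 3) = 3.
Compute A + B mod 11 directly:
a = 4: 4+2=6, 4+8=1
a = 9: 9+2=0, 9+8=6
A + B = {0, 1, 6}, so |A + B| = 3.
Verify: 3 ≥ 3? Yes ✓.

CD lower bound = 3, actual |A + B| = 3.


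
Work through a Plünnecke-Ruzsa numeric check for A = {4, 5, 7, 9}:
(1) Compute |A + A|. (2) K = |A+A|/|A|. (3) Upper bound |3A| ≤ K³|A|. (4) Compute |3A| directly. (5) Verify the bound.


|A| = 4.
Step 1: Compute A + A by enumerating all 16 pairs.
A + A = {8, 9, 10, 11, 12, 13, 14, 16, 18}, so |A + A| = 9.
Step 2: Doubling constant K = |A + A|/|A| = 9/4 = 9/4 ≈ 2.2500.
Step 3: Plünnecke-Ruzsa gives |3A| ≤ K³·|A| = (2.2500)³ · 4 ≈ 45.5625.
Step 4: Compute 3A = A + A + A directly by enumerating all triples (a,b,c) ∈ A³; |3A| = 14.
Step 5: Check 14 ≤ 45.5625? Yes ✓.

K = 9/4, Plünnecke-Ruzsa bound K³|A| ≈ 45.5625, |3A| = 14, inequality holds.


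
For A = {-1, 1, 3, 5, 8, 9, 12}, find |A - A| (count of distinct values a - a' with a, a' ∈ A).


A - A = {a - a' : a, a' ∈ A}; |A| = 7.
Bounds: 2|A|-1 ≤ |A - A| ≤ |A|² - |A| + 1, i.e. 13 ≤ |A - A| ≤ 43.
Note: 0 ∈ A - A always (from a - a). The set is symmetric: if d ∈ A - A then -d ∈ A - A.
Enumerate nonzero differences d = a - a' with a > a' (then include -d):
Positive differences: {1, 2, 3, 4, 5, 6, 7, 8, 9, 10, 11, 13}
Full difference set: {0} ∪ (positive diffs) ∪ (negative diffs).
|A - A| = 1 + 2·12 = 25 (matches direct enumeration: 25).

|A - A| = 25


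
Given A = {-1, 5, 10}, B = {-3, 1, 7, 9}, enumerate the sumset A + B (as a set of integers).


A + B = {a + b : a ∈ A, b ∈ B}.
Enumerate all |A|·|B| = 3·4 = 12 pairs (a, b) and collect distinct sums.
a = -1: -1+-3=-4, -1+1=0, -1+7=6, -1+9=8
a = 5: 5+-3=2, 5+1=6, 5+7=12, 5+9=14
a = 10: 10+-3=7, 10+1=11, 10+7=17, 10+9=19
Collecting distinct sums: A + B = {-4, 0, 2, 6, 7, 8, 11, 12, 14, 17, 19}
|A + B| = 11

A + B = {-4, 0, 2, 6, 7, 8, 11, 12, 14, 17, 19}


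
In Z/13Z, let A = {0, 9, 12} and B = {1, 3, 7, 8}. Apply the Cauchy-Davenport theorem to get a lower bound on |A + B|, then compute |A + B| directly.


Cauchy-Davenport: |A + B| ≥ min(p, |A| + |B| - 1) for A, B nonempty in Z/pZ.
|A| = 3, |B| = 4, p = 13.
CD lower bound = min(13, 3 + 4 - 1) = min(13, 6) = 6.
Compute A + B mod 13 directly:
a = 0: 0+1=1, 0+3=3, 0+7=7, 0+8=8
a = 9: 9+1=10, 9+3=12, 9+7=3, 9+8=4
a = 12: 12+1=0, 12+3=2, 12+7=6, 12+8=7
A + B = {0, 1, 2, 3, 4, 6, 7, 8, 10, 12}, so |A + B| = 10.
Verify: 10 ≥ 6? Yes ✓.

CD lower bound = 6, actual |A + B| = 10.


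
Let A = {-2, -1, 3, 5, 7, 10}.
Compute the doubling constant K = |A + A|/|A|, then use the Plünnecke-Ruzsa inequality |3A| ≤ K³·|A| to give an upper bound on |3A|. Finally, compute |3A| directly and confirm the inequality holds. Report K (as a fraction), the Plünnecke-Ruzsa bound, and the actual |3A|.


|A| = 6.
Step 1: Compute A + A by enumerating all 36 pairs.
A + A = {-4, -3, -2, 1, 2, 3, 4, 5, 6, 8, 9, 10, 12, 13, 14, 15, 17, 20}, so |A + A| = 18.
Step 2: Doubling constant K = |A + A|/|A| = 18/6 = 18/6 ≈ 3.0000.
Step 3: Plünnecke-Ruzsa gives |3A| ≤ K³·|A| = (3.0000)³ · 6 ≈ 162.0000.
Step 4: Compute 3A = A + A + A directly by enumerating all triples (a,b,c) ∈ A³; |3A| = 33.
Step 5: Check 33 ≤ 162.0000? Yes ✓.

K = 18/6, Plünnecke-Ruzsa bound K³|A| ≈ 162.0000, |3A| = 33, inequality holds.


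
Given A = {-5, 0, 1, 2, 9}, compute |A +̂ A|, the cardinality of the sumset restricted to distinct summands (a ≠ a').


Restricted sumset: A +̂ A = {a + a' : a ∈ A, a' ∈ A, a ≠ a'}.
Equivalently, take A + A and drop any sum 2a that is achievable ONLY as a + a for a ∈ A (i.e. sums representable only with equal summands).
Enumerate pairs (a, a') with a < a' (symmetric, so each unordered pair gives one sum; this covers all a ≠ a'):
  -5 + 0 = -5
  -5 + 1 = -4
  -5 + 2 = -3
  -5 + 9 = 4
  0 + 1 = 1
  0 + 2 = 2
  0 + 9 = 9
  1 + 2 = 3
  1 + 9 = 10
  2 + 9 = 11
Collected distinct sums: {-5, -4, -3, 1, 2, 3, 4, 9, 10, 11}
|A +̂ A| = 10
(Reference bound: |A +̂ A| ≥ 2|A| - 3 for |A| ≥ 2, with |A| = 5 giving ≥ 7.)

|A +̂ A| = 10


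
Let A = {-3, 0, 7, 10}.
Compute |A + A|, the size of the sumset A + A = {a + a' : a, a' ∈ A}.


A + A = {a + a' : a, a' ∈ A}; |A| = 4.
General bounds: 2|A| - 1 ≤ |A + A| ≤ |A|(|A|+1)/2, i.e. 7 ≤ |A + A| ≤ 10.
Lower bound 2|A|-1 is attained iff A is an arithmetic progression.
Enumerate sums a + a' for a ≤ a' (symmetric, so this suffices):
a = -3: -3+-3=-6, -3+0=-3, -3+7=4, -3+10=7
a = 0: 0+0=0, 0+7=7, 0+10=10
a = 7: 7+7=14, 7+10=17
a = 10: 10+10=20
Distinct sums: {-6, -3, 0, 4, 7, 10, 14, 17, 20}
|A + A| = 9

|A + A| = 9


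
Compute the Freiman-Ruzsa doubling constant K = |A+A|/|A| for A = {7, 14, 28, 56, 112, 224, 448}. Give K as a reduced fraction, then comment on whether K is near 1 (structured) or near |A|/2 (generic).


|A| = 7.
Compute A + A by enumerating all 49 pairs.
A + A = {14, 21, 28, 35, 42, 56, 63, 70, 84, 112, 119, 126, 140, 168, 224, 231, 238, 252, 280, 336, 448, 455, 462, 476, 504, 560, 672, 896}, so |A + A| = 28.
K = |A + A| / |A| = 28/7 = 4/1 ≈ 4.0000.
Reference: AP of size 7 gives K = 13/7 ≈ 1.8571; a fully generic set of size 7 gives K ≈ 4.0000.

|A| = 7, |A + A| = 28, K = 28/7 = 4/1.


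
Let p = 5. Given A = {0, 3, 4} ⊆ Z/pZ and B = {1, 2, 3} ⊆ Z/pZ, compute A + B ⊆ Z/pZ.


Work in Z/5Z: reduce every sum a + b modulo 5.
Enumerate all 9 pairs:
a = 0: 0+1=1, 0+2=2, 0+3=3
a = 3: 3+1=4, 3+2=0, 3+3=1
a = 4: 4+1=0, 4+2=1, 4+3=2
Distinct residues collected: {0, 1, 2, 3, 4}
|A + B| = 5 (out of 5 total residues).

A + B = {0, 1, 2, 3, 4}


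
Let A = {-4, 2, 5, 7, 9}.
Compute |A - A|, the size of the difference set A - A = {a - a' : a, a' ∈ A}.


A - A = {a - a' : a, a' ∈ A}; |A| = 5.
Bounds: 2|A|-1 ≤ |A - A| ≤ |A|² - |A| + 1, i.e. 9 ≤ |A - A| ≤ 21.
Note: 0 ∈ A - A always (from a - a). The set is symmetric: if d ∈ A - A then -d ∈ A - A.
Enumerate nonzero differences d = a - a' with a > a' (then include -d):
Positive differences: {2, 3, 4, 5, 6, 7, 9, 11, 13}
Full difference set: {0} ∪ (positive diffs) ∪ (negative diffs).
|A - A| = 1 + 2·9 = 19 (matches direct enumeration: 19).

|A - A| = 19


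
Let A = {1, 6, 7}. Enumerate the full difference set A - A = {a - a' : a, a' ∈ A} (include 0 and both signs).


A - A = {a - a' : a, a' ∈ A}.
Compute a - a' for each ordered pair (a, a'):
a = 1: 1-1=0, 1-6=-5, 1-7=-6
a = 6: 6-1=5, 6-6=0, 6-7=-1
a = 7: 7-1=6, 7-6=1, 7-7=0
Collecting distinct values (and noting 0 appears from a-a):
A - A = {-6, -5, -1, 0, 1, 5, 6}
|A - A| = 7

A - A = {-6, -5, -1, 0, 1, 5, 6}


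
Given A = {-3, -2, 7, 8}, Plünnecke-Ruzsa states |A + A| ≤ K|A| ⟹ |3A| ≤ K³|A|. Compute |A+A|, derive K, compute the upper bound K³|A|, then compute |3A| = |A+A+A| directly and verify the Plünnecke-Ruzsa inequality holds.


|A| = 4.
Step 1: Compute A + A by enumerating all 16 pairs.
A + A = {-6, -5, -4, 4, 5, 6, 14, 15, 16}, so |A + A| = 9.
Step 2: Doubling constant K = |A + A|/|A| = 9/4 = 9/4 ≈ 2.2500.
Step 3: Plünnecke-Ruzsa gives |3A| ≤ K³·|A| = (2.2500)³ · 4 ≈ 45.5625.
Step 4: Compute 3A = A + A + A directly by enumerating all triples (a,b,c) ∈ A³; |3A| = 16.
Step 5: Check 16 ≤ 45.5625? Yes ✓.

K = 9/4, Plünnecke-Ruzsa bound K³|A| ≈ 45.5625, |3A| = 16, inequality holds.


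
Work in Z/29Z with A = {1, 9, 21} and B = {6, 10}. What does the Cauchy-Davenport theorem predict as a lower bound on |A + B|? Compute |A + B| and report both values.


Cauchy-Davenport: |A + B| ≥ min(p, |A| + |B| - 1) for A, B nonempty in Z/pZ.
|A| = 3, |B| = 2, p = 29.
CD lower bound = min(29, 3 + 2 - 1) = min(29, 4) = 4.
Compute A + B mod 29 directly:
a = 1: 1+6=7, 1+10=11
a = 9: 9+6=15, 9+10=19
a = 21: 21+6=27, 21+10=2
A + B = {2, 7, 11, 15, 19, 27}, so |A + B| = 6.
Verify: 6 ≥ 4? Yes ✓.

CD lower bound = 4, actual |A + B| = 6.


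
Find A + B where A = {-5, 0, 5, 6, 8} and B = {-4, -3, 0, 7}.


A + B = {a + b : a ∈ A, b ∈ B}.
Enumerate all |A|·|B| = 5·4 = 20 pairs (a, b) and collect distinct sums.
a = -5: -5+-4=-9, -5+-3=-8, -5+0=-5, -5+7=2
a = 0: 0+-4=-4, 0+-3=-3, 0+0=0, 0+7=7
a = 5: 5+-4=1, 5+-3=2, 5+0=5, 5+7=12
a = 6: 6+-4=2, 6+-3=3, 6+0=6, 6+7=13
a = 8: 8+-4=4, 8+-3=5, 8+0=8, 8+7=15
Collecting distinct sums: A + B = {-9, -8, -5, -4, -3, 0, 1, 2, 3, 4, 5, 6, 7, 8, 12, 13, 15}
|A + B| = 17

A + B = {-9, -8, -5, -4, -3, 0, 1, 2, 3, 4, 5, 6, 7, 8, 12, 13, 15}


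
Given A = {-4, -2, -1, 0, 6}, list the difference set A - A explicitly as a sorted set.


A - A = {a - a' : a, a' ∈ A}.
Compute a - a' for each ordered pair (a, a'):
a = -4: -4--4=0, -4--2=-2, -4--1=-3, -4-0=-4, -4-6=-10
a = -2: -2--4=2, -2--2=0, -2--1=-1, -2-0=-2, -2-6=-8
a = -1: -1--4=3, -1--2=1, -1--1=0, -1-0=-1, -1-6=-7
a = 0: 0--4=4, 0--2=2, 0--1=1, 0-0=0, 0-6=-6
a = 6: 6--4=10, 6--2=8, 6--1=7, 6-0=6, 6-6=0
Collecting distinct values (and noting 0 appears from a-a):
A - A = {-10, -8, -7, -6, -4, -3, -2, -1, 0, 1, 2, 3, 4, 6, 7, 8, 10}
|A - A| = 17

A - A = {-10, -8, -7, -6, -4, -3, -2, -1, 0, 1, 2, 3, 4, 6, 7, 8, 10}


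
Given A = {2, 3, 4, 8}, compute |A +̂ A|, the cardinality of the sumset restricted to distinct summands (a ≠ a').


Restricted sumset: A +̂ A = {a + a' : a ∈ A, a' ∈ A, a ≠ a'}.
Equivalently, take A + A and drop any sum 2a that is achievable ONLY as a + a for a ∈ A (i.e. sums representable only with equal summands).
Enumerate pairs (a, a') with a < a' (symmetric, so each unordered pair gives one sum; this covers all a ≠ a'):
  2 + 3 = 5
  2 + 4 = 6
  2 + 8 = 10
  3 + 4 = 7
  3 + 8 = 11
  4 + 8 = 12
Collected distinct sums: {5, 6, 7, 10, 11, 12}
|A +̂ A| = 6
(Reference bound: |A +̂ A| ≥ 2|A| - 3 for |A| ≥ 2, with |A| = 4 giving ≥ 5.)

|A +̂ A| = 6


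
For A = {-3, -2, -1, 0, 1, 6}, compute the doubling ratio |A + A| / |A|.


|A| = 6.
Compute A + A by enumerating all 36 pairs.
A + A = {-6, -5, -4, -3, -2, -1, 0, 1, 2, 3, 4, 5, 6, 7, 12}, so |A + A| = 15.
K = |A + A| / |A| = 15/6 = 5/2 ≈ 2.5000.
Reference: AP of size 6 gives K = 11/6 ≈ 1.8333; a fully generic set of size 6 gives K ≈ 3.5000.

|A| = 6, |A + A| = 15, K = 15/6 = 5/2.


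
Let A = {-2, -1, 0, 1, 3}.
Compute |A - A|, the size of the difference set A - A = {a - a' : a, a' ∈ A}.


A - A = {a - a' : a, a' ∈ A}; |A| = 5.
Bounds: 2|A|-1 ≤ |A - A| ≤ |A|² - |A| + 1, i.e. 9 ≤ |A - A| ≤ 21.
Note: 0 ∈ A - A always (from a - a). The set is symmetric: if d ∈ A - A then -d ∈ A - A.
Enumerate nonzero differences d = a - a' with a > a' (then include -d):
Positive differences: {1, 2, 3, 4, 5}
Full difference set: {0} ∪ (positive diffs) ∪ (negative diffs).
|A - A| = 1 + 2·5 = 11 (matches direct enumeration: 11).

|A - A| = 11


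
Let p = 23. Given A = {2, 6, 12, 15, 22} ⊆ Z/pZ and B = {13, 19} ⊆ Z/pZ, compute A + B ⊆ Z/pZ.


Work in Z/23Z: reduce every sum a + b modulo 23.
Enumerate all 10 pairs:
a = 2: 2+13=15, 2+19=21
a = 6: 6+13=19, 6+19=2
a = 12: 12+13=2, 12+19=8
a = 15: 15+13=5, 15+19=11
a = 22: 22+13=12, 22+19=18
Distinct residues collected: {2, 5, 8, 11, 12, 15, 18, 19, 21}
|A + B| = 9 (out of 23 total residues).

A + B = {2, 5, 8, 11, 12, 15, 18, 19, 21}


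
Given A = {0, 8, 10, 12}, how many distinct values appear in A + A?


A + A = {a + a' : a, a' ∈ A}; |A| = 4.
General bounds: 2|A| - 1 ≤ |A + A| ≤ |A|(|A|+1)/2, i.e. 7 ≤ |A + A| ≤ 10.
Lower bound 2|A|-1 is attained iff A is an arithmetic progression.
Enumerate sums a + a' for a ≤ a' (symmetric, so this suffices):
a = 0: 0+0=0, 0+8=8, 0+10=10, 0+12=12
a = 8: 8+8=16, 8+10=18, 8+12=20
a = 10: 10+10=20, 10+12=22
a = 12: 12+12=24
Distinct sums: {0, 8, 10, 12, 16, 18, 20, 22, 24}
|A + A| = 9

|A + A| = 9


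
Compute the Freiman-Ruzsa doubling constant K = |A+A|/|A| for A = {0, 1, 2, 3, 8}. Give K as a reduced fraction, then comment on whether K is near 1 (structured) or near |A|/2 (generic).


|A| = 5.
Compute A + A by enumerating all 25 pairs.
A + A = {0, 1, 2, 3, 4, 5, 6, 8, 9, 10, 11, 16}, so |A + A| = 12.
K = |A + A| / |A| = 12/5 (already in lowest terms) ≈ 2.4000.
Reference: AP of size 5 gives K = 9/5 ≈ 1.8000; a fully generic set of size 5 gives K ≈ 3.0000.

|A| = 5, |A + A| = 12, K = 12/5.


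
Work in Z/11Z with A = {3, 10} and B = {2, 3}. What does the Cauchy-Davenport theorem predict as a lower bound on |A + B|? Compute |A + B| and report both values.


Cauchy-Davenport: |A + B| ≥ min(p, |A| + |B| - 1) for A, B nonempty in Z/pZ.
|A| = 2, |B| = 2, p = 11.
CD lower bound = min(11, 2 + 2 - 1) = min(11, 3) = 3.
Compute A + B mod 11 directly:
a = 3: 3+2=5, 3+3=6
a = 10: 10+2=1, 10+3=2
A + B = {1, 2, 5, 6}, so |A + B| = 4.
Verify: 4 ≥ 3? Yes ✓.

CD lower bound = 3, actual |A + B| = 4.


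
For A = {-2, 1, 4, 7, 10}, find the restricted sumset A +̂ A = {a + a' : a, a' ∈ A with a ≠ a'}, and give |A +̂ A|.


Restricted sumset: A +̂ A = {a + a' : a ∈ A, a' ∈ A, a ≠ a'}.
Equivalently, take A + A and drop any sum 2a that is achievable ONLY as a + a for a ∈ A (i.e. sums representable only with equal summands).
Enumerate pairs (a, a') with a < a' (symmetric, so each unordered pair gives one sum; this covers all a ≠ a'):
  -2 + 1 = -1
  -2 + 4 = 2
  -2 + 7 = 5
  -2 + 10 = 8
  1 + 4 = 5
  1 + 7 = 8
  1 + 10 = 11
  4 + 7 = 11
  4 + 10 = 14
  7 + 10 = 17
Collected distinct sums: {-1, 2, 5, 8, 11, 14, 17}
|A +̂ A| = 7
(Reference bound: |A +̂ A| ≥ 2|A| - 3 for |A| ≥ 2, with |A| = 5 giving ≥ 7.)

|A +̂ A| = 7


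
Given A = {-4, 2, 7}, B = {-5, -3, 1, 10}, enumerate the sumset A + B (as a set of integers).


A + B = {a + b : a ∈ A, b ∈ B}.
Enumerate all |A|·|B| = 3·4 = 12 pairs (a, b) and collect distinct sums.
a = -4: -4+-5=-9, -4+-3=-7, -4+1=-3, -4+10=6
a = 2: 2+-5=-3, 2+-3=-1, 2+1=3, 2+10=12
a = 7: 7+-5=2, 7+-3=4, 7+1=8, 7+10=17
Collecting distinct sums: A + B = {-9, -7, -3, -1, 2, 3, 4, 6, 8, 12, 17}
|A + B| = 11

A + B = {-9, -7, -3, -1, 2, 3, 4, 6, 8, 12, 17}


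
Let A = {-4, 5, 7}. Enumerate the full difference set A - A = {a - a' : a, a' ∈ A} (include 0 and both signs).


A - A = {a - a' : a, a' ∈ A}.
Compute a - a' for each ordered pair (a, a'):
a = -4: -4--4=0, -4-5=-9, -4-7=-11
a = 5: 5--4=9, 5-5=0, 5-7=-2
a = 7: 7--4=11, 7-5=2, 7-7=0
Collecting distinct values (and noting 0 appears from a-a):
A - A = {-11, -9, -2, 0, 2, 9, 11}
|A - A| = 7

A - A = {-11, -9, -2, 0, 2, 9, 11}


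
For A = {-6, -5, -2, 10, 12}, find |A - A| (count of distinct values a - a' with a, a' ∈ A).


A - A = {a - a' : a, a' ∈ A}; |A| = 5.
Bounds: 2|A|-1 ≤ |A - A| ≤ |A|² - |A| + 1, i.e. 9 ≤ |A - A| ≤ 21.
Note: 0 ∈ A - A always (from a - a). The set is symmetric: if d ∈ A - A then -d ∈ A - A.
Enumerate nonzero differences d = a - a' with a > a' (then include -d):
Positive differences: {1, 2, 3, 4, 12, 14, 15, 16, 17, 18}
Full difference set: {0} ∪ (positive diffs) ∪ (negative diffs).
|A - A| = 1 + 2·10 = 21 (matches direct enumeration: 21).

|A - A| = 21


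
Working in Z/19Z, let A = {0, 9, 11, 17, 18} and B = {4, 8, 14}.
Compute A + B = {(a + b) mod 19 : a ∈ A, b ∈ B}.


Work in Z/19Z: reduce every sum a + b modulo 19.
Enumerate all 15 pairs:
a = 0: 0+4=4, 0+8=8, 0+14=14
a = 9: 9+4=13, 9+8=17, 9+14=4
a = 11: 11+4=15, 11+8=0, 11+14=6
a = 17: 17+4=2, 17+8=6, 17+14=12
a = 18: 18+4=3, 18+8=7, 18+14=13
Distinct residues collected: {0, 2, 3, 4, 6, 7, 8, 12, 13, 14, 15, 17}
|A + B| = 12 (out of 19 total residues).

A + B = {0, 2, 3, 4, 6, 7, 8, 12, 13, 14, 15, 17}


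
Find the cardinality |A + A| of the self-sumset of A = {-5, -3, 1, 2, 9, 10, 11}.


A + A = {a + a' : a, a' ∈ A}; |A| = 7.
General bounds: 2|A| - 1 ≤ |A + A| ≤ |A|(|A|+1)/2, i.e. 13 ≤ |A + A| ≤ 28.
Lower bound 2|A|-1 is attained iff A is an arithmetic progression.
Enumerate sums a + a' for a ≤ a' (symmetric, so this suffices):
a = -5: -5+-5=-10, -5+-3=-8, -5+1=-4, -5+2=-3, -5+9=4, -5+10=5, -5+11=6
a = -3: -3+-3=-6, -3+1=-2, -3+2=-1, -3+9=6, -3+10=7, -3+11=8
a = 1: 1+1=2, 1+2=3, 1+9=10, 1+10=11, 1+11=12
a = 2: 2+2=4, 2+9=11, 2+10=12, 2+11=13
a = 9: 9+9=18, 9+10=19, 9+11=20
a = 10: 10+10=20, 10+11=21
a = 11: 11+11=22
Distinct sums: {-10, -8, -6, -4, -3, -2, -1, 2, 3, 4, 5, 6, 7, 8, 10, 11, 12, 13, 18, 19, 20, 21, 22}
|A + A| = 23

|A + A| = 23


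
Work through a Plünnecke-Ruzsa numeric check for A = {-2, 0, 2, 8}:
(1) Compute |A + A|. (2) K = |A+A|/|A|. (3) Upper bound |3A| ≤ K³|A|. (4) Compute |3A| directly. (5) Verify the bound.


|A| = 4.
Step 1: Compute A + A by enumerating all 16 pairs.
A + A = {-4, -2, 0, 2, 4, 6, 8, 10, 16}, so |A + A| = 9.
Step 2: Doubling constant K = |A + A|/|A| = 9/4 = 9/4 ≈ 2.2500.
Step 3: Plünnecke-Ruzsa gives |3A| ≤ K³·|A| = (2.2500)³ · 4 ≈ 45.5625.
Step 4: Compute 3A = A + A + A directly by enumerating all triples (a,b,c) ∈ A³; |3A| = 14.
Step 5: Check 14 ≤ 45.5625? Yes ✓.

K = 9/4, Plünnecke-Ruzsa bound K³|A| ≈ 45.5625, |3A| = 14, inequality holds.


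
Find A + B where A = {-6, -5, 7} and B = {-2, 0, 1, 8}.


A + B = {a + b : a ∈ A, b ∈ B}.
Enumerate all |A|·|B| = 3·4 = 12 pairs (a, b) and collect distinct sums.
a = -6: -6+-2=-8, -6+0=-6, -6+1=-5, -6+8=2
a = -5: -5+-2=-7, -5+0=-5, -5+1=-4, -5+8=3
a = 7: 7+-2=5, 7+0=7, 7+1=8, 7+8=15
Collecting distinct sums: A + B = {-8, -7, -6, -5, -4, 2, 3, 5, 7, 8, 15}
|A + B| = 11

A + B = {-8, -7, -6, -5, -4, 2, 3, 5, 7, 8, 15}


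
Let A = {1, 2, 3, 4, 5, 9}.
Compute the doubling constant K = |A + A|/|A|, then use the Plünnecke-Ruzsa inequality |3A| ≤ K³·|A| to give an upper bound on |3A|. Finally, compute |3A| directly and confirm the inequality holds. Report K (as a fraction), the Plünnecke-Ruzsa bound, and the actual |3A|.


|A| = 6.
Step 1: Compute A + A by enumerating all 36 pairs.
A + A = {2, 3, 4, 5, 6, 7, 8, 9, 10, 11, 12, 13, 14, 18}, so |A + A| = 14.
Step 2: Doubling constant K = |A + A|/|A| = 14/6 = 14/6 ≈ 2.3333.
Step 3: Plünnecke-Ruzsa gives |3A| ≤ K³·|A| = (2.3333)³ · 6 ≈ 76.2222.
Step 4: Compute 3A = A + A + A directly by enumerating all triples (a,b,c) ∈ A³; |3A| = 22.
Step 5: Check 22 ≤ 76.2222? Yes ✓.

K = 14/6, Plünnecke-Ruzsa bound K³|A| ≈ 76.2222, |3A| = 22, inequality holds.


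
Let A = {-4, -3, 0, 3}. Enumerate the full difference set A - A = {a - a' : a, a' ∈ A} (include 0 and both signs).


A - A = {a - a' : a, a' ∈ A}.
Compute a - a' for each ordered pair (a, a'):
a = -4: -4--4=0, -4--3=-1, -4-0=-4, -4-3=-7
a = -3: -3--4=1, -3--3=0, -3-0=-3, -3-3=-6
a = 0: 0--4=4, 0--3=3, 0-0=0, 0-3=-3
a = 3: 3--4=7, 3--3=6, 3-0=3, 3-3=0
Collecting distinct values (and noting 0 appears from a-a):
A - A = {-7, -6, -4, -3, -1, 0, 1, 3, 4, 6, 7}
|A - A| = 11

A - A = {-7, -6, -4, -3, -1, 0, 1, 3, 4, 6, 7}


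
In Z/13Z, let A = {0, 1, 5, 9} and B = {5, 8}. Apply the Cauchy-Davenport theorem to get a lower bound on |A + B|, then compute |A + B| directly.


Cauchy-Davenport: |A + B| ≥ min(p, |A| + |B| - 1) for A, B nonempty in Z/pZ.
|A| = 4, |B| = 2, p = 13.
CD lower bound = min(13, 4 + 2 - 1) = min(13, 5) = 5.
Compute A + B mod 13 directly:
a = 0: 0+5=5, 0+8=8
a = 1: 1+5=6, 1+8=9
a = 5: 5+5=10, 5+8=0
a = 9: 9+5=1, 9+8=4
A + B = {0, 1, 4, 5, 6, 8, 9, 10}, so |A + B| = 8.
Verify: 8 ≥ 5? Yes ✓.

CD lower bound = 5, actual |A + B| = 8.


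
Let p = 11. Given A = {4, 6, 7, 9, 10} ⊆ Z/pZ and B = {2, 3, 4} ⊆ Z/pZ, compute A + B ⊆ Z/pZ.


Work in Z/11Z: reduce every sum a + b modulo 11.
Enumerate all 15 pairs:
a = 4: 4+2=6, 4+3=7, 4+4=8
a = 6: 6+2=8, 6+3=9, 6+4=10
a = 7: 7+2=9, 7+3=10, 7+4=0
a = 9: 9+2=0, 9+3=1, 9+4=2
a = 10: 10+2=1, 10+3=2, 10+4=3
Distinct residues collected: {0, 1, 2, 3, 6, 7, 8, 9, 10}
|A + B| = 9 (out of 11 total residues).

A + B = {0, 1, 2, 3, 6, 7, 8, 9, 10}


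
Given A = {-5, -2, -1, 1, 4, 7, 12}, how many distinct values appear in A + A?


A + A = {a + a' : a, a' ∈ A}; |A| = 7.
General bounds: 2|A| - 1 ≤ |A + A| ≤ |A|(|A|+1)/2, i.e. 13 ≤ |A + A| ≤ 28.
Lower bound 2|A|-1 is attained iff A is an arithmetic progression.
Enumerate sums a + a' for a ≤ a' (symmetric, so this suffices):
a = -5: -5+-5=-10, -5+-2=-7, -5+-1=-6, -5+1=-4, -5+4=-1, -5+7=2, -5+12=7
a = -2: -2+-2=-4, -2+-1=-3, -2+1=-1, -2+4=2, -2+7=5, -2+12=10
a = -1: -1+-1=-2, -1+1=0, -1+4=3, -1+7=6, -1+12=11
a = 1: 1+1=2, 1+4=5, 1+7=8, 1+12=13
a = 4: 4+4=8, 4+7=11, 4+12=16
a = 7: 7+7=14, 7+12=19
a = 12: 12+12=24
Distinct sums: {-10, -7, -6, -4, -3, -2, -1, 0, 2, 3, 5, 6, 7, 8, 10, 11, 13, 14, 16, 19, 24}
|A + A| = 21

|A + A| = 21


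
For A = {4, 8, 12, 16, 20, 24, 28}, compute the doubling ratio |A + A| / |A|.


|A| = 7.
Compute A + A by enumerating all 49 pairs.
A + A = {8, 12, 16, 20, 24, 28, 32, 36, 40, 44, 48, 52, 56}, so |A + A| = 13.
K = |A + A| / |A| = 13/7 (already in lowest terms) ≈ 1.8571.
Reference: AP of size 7 gives K = 13/7 ≈ 1.8571; a fully generic set of size 7 gives K ≈ 4.0000.

|A| = 7, |A + A| = 13, K = 13/7.


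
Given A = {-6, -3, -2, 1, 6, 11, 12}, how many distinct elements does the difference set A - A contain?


A - A = {a - a' : a, a' ∈ A}; |A| = 7.
Bounds: 2|A|-1 ≤ |A - A| ≤ |A|² - |A| + 1, i.e. 13 ≤ |A - A| ≤ 43.
Note: 0 ∈ A - A always (from a - a). The set is symmetric: if d ∈ A - A then -d ∈ A - A.
Enumerate nonzero differences d = a - a' with a > a' (then include -d):
Positive differences: {1, 3, 4, 5, 6, 7, 8, 9, 10, 11, 12, 13, 14, 15, 17, 18}
Full difference set: {0} ∪ (positive diffs) ∪ (negative diffs).
|A - A| = 1 + 2·16 = 33 (matches direct enumeration: 33).

|A - A| = 33


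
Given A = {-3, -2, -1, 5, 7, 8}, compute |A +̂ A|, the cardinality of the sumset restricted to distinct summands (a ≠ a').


Restricted sumset: A +̂ A = {a + a' : a ∈ A, a' ∈ A, a ≠ a'}.
Equivalently, take A + A and drop any sum 2a that is achievable ONLY as a + a for a ∈ A (i.e. sums representable only with equal summands).
Enumerate pairs (a, a') with a < a' (symmetric, so each unordered pair gives one sum; this covers all a ≠ a'):
  -3 + -2 = -5
  -3 + -1 = -4
  -3 + 5 = 2
  -3 + 7 = 4
  -3 + 8 = 5
  -2 + -1 = -3
  -2 + 5 = 3
  -2 + 7 = 5
  -2 + 8 = 6
  -1 + 5 = 4
  -1 + 7 = 6
  -1 + 8 = 7
  5 + 7 = 12
  5 + 8 = 13
  7 + 8 = 15
Collected distinct sums: {-5, -4, -3, 2, 3, 4, 5, 6, 7, 12, 13, 15}
|A +̂ A| = 12
(Reference bound: |A +̂ A| ≥ 2|A| - 3 for |A| ≥ 2, with |A| = 6 giving ≥ 9.)

|A +̂ A| = 12


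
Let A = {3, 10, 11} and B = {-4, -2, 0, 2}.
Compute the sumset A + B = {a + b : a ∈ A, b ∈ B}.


A + B = {a + b : a ∈ A, b ∈ B}.
Enumerate all |A|·|B| = 3·4 = 12 pairs (a, b) and collect distinct sums.
a = 3: 3+-4=-1, 3+-2=1, 3+0=3, 3+2=5
a = 10: 10+-4=6, 10+-2=8, 10+0=10, 10+2=12
a = 11: 11+-4=7, 11+-2=9, 11+0=11, 11+2=13
Collecting distinct sums: A + B = {-1, 1, 3, 5, 6, 7, 8, 9, 10, 11, 12, 13}
|A + B| = 12

A + B = {-1, 1, 3, 5, 6, 7, 8, 9, 10, 11, 12, 13}


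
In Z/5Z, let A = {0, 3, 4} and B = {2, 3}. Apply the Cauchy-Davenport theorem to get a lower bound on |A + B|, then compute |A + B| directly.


Cauchy-Davenport: |A + B| ≥ min(p, |A| + |B| - 1) for A, B nonempty in Z/pZ.
|A| = 3, |B| = 2, p = 5.
CD lower bound = min(5, 3 + 2 - 1) = min(5, 4) = 4.
Compute A + B mod 5 directly:
a = 0: 0+2=2, 0+3=3
a = 3: 3+2=0, 3+3=1
a = 4: 4+2=1, 4+3=2
A + B = {0, 1, 2, 3}, so |A + B| = 4.
Verify: 4 ≥ 4? Yes ✓.

CD lower bound = 4, actual |A + B| = 4.


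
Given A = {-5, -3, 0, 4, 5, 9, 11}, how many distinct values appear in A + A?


A + A = {a + a' : a, a' ∈ A}; |A| = 7.
General bounds: 2|A| - 1 ≤ |A + A| ≤ |A|(|A|+1)/2, i.e. 13 ≤ |A + A| ≤ 28.
Lower bound 2|A|-1 is attained iff A is an arithmetic progression.
Enumerate sums a + a' for a ≤ a' (symmetric, so this suffices):
a = -5: -5+-5=-10, -5+-3=-8, -5+0=-5, -5+4=-1, -5+5=0, -5+9=4, -5+11=6
a = -3: -3+-3=-6, -3+0=-3, -3+4=1, -3+5=2, -3+9=6, -3+11=8
a = 0: 0+0=0, 0+4=4, 0+5=5, 0+9=9, 0+11=11
a = 4: 4+4=8, 4+5=9, 4+9=13, 4+11=15
a = 5: 5+5=10, 5+9=14, 5+11=16
a = 9: 9+9=18, 9+11=20
a = 11: 11+11=22
Distinct sums: {-10, -8, -6, -5, -3, -1, 0, 1, 2, 4, 5, 6, 8, 9, 10, 11, 13, 14, 15, 16, 18, 20, 22}
|A + A| = 23

|A + A| = 23


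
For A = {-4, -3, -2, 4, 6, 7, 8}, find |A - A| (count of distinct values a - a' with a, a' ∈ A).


A - A = {a - a' : a, a' ∈ A}; |A| = 7.
Bounds: 2|A|-1 ≤ |A - A| ≤ |A|² - |A| + 1, i.e. 13 ≤ |A - A| ≤ 43.
Note: 0 ∈ A - A always (from a - a). The set is symmetric: if d ∈ A - A then -d ∈ A - A.
Enumerate nonzero differences d = a - a' with a > a' (then include -d):
Positive differences: {1, 2, 3, 4, 6, 7, 8, 9, 10, 11, 12}
Full difference set: {0} ∪ (positive diffs) ∪ (negative diffs).
|A - A| = 1 + 2·11 = 23 (matches direct enumeration: 23).

|A - A| = 23


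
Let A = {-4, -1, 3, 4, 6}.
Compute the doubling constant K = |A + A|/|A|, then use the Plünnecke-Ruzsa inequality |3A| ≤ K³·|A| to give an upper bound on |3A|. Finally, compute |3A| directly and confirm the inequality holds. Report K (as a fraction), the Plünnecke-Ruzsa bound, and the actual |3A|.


|A| = 5.
Step 1: Compute A + A by enumerating all 25 pairs.
A + A = {-8, -5, -2, -1, 0, 2, 3, 5, 6, 7, 8, 9, 10, 12}, so |A + A| = 14.
Step 2: Doubling constant K = |A + A|/|A| = 14/5 = 14/5 ≈ 2.8000.
Step 3: Plünnecke-Ruzsa gives |3A| ≤ K³·|A| = (2.8000)³ · 5 ≈ 109.7600.
Step 4: Compute 3A = A + A + A directly by enumerating all triples (a,b,c) ∈ A³; |3A| = 25.
Step 5: Check 25 ≤ 109.7600? Yes ✓.

K = 14/5, Plünnecke-Ruzsa bound K³|A| ≈ 109.7600, |3A| = 25, inequality holds.


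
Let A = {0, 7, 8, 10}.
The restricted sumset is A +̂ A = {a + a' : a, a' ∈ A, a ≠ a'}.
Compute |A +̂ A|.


Restricted sumset: A +̂ A = {a + a' : a ∈ A, a' ∈ A, a ≠ a'}.
Equivalently, take A + A and drop any sum 2a that is achievable ONLY as a + a for a ∈ A (i.e. sums representable only with equal summands).
Enumerate pairs (a, a') with a < a' (symmetric, so each unordered pair gives one sum; this covers all a ≠ a'):
  0 + 7 = 7
  0 + 8 = 8
  0 + 10 = 10
  7 + 8 = 15
  7 + 10 = 17
  8 + 10 = 18
Collected distinct sums: {7, 8, 10, 15, 17, 18}
|A +̂ A| = 6
(Reference bound: |A +̂ A| ≥ 2|A| - 3 for |A| ≥ 2, with |A| = 4 giving ≥ 5.)

|A +̂ A| = 6


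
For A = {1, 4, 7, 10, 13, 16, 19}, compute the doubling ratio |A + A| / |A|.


|A| = 7.
Compute A + A by enumerating all 49 pairs.
A + A = {2, 5, 8, 11, 14, 17, 20, 23, 26, 29, 32, 35, 38}, so |A + A| = 13.
K = |A + A| / |A| = 13/7 (already in lowest terms) ≈ 1.8571.
Reference: AP of size 7 gives K = 13/7 ≈ 1.8571; a fully generic set of size 7 gives K ≈ 4.0000.

|A| = 7, |A + A| = 13, K = 13/7.


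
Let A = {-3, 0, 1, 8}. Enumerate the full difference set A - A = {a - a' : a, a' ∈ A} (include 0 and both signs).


A - A = {a - a' : a, a' ∈ A}.
Compute a - a' for each ordered pair (a, a'):
a = -3: -3--3=0, -3-0=-3, -3-1=-4, -3-8=-11
a = 0: 0--3=3, 0-0=0, 0-1=-1, 0-8=-8
a = 1: 1--3=4, 1-0=1, 1-1=0, 1-8=-7
a = 8: 8--3=11, 8-0=8, 8-1=7, 8-8=0
Collecting distinct values (and noting 0 appears from a-a):
A - A = {-11, -8, -7, -4, -3, -1, 0, 1, 3, 4, 7, 8, 11}
|A - A| = 13

A - A = {-11, -8, -7, -4, -3, -1, 0, 1, 3, 4, 7, 8, 11}


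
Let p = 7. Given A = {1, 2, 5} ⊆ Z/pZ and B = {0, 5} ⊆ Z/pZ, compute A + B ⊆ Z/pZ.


Work in Z/7Z: reduce every sum a + b modulo 7.
Enumerate all 6 pairs:
a = 1: 1+0=1, 1+5=6
a = 2: 2+0=2, 2+5=0
a = 5: 5+0=5, 5+5=3
Distinct residues collected: {0, 1, 2, 3, 5, 6}
|A + B| = 6 (out of 7 total residues).

A + B = {0, 1, 2, 3, 5, 6}


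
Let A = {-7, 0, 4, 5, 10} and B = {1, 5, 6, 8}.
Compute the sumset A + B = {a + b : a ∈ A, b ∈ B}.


A + B = {a + b : a ∈ A, b ∈ B}.
Enumerate all |A|·|B| = 5·4 = 20 pairs (a, b) and collect distinct sums.
a = -7: -7+1=-6, -7+5=-2, -7+6=-1, -7+8=1
a = 0: 0+1=1, 0+5=5, 0+6=6, 0+8=8
a = 4: 4+1=5, 4+5=9, 4+6=10, 4+8=12
a = 5: 5+1=6, 5+5=10, 5+6=11, 5+8=13
a = 10: 10+1=11, 10+5=15, 10+6=16, 10+8=18
Collecting distinct sums: A + B = {-6, -2, -1, 1, 5, 6, 8, 9, 10, 11, 12, 13, 15, 16, 18}
|A + B| = 15

A + B = {-6, -2, -1, 1, 5, 6, 8, 9, 10, 11, 12, 13, 15, 16, 18}


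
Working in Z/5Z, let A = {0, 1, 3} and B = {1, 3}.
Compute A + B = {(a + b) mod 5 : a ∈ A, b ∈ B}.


Work in Z/5Z: reduce every sum a + b modulo 5.
Enumerate all 6 pairs:
a = 0: 0+1=1, 0+3=3
a = 1: 1+1=2, 1+3=4
a = 3: 3+1=4, 3+3=1
Distinct residues collected: {1, 2, 3, 4}
|A + B| = 4 (out of 5 total residues).

A + B = {1, 2, 3, 4}


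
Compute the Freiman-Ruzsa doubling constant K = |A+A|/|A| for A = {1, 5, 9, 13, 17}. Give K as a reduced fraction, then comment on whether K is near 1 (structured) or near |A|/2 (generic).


|A| = 5.
Compute A + A by enumerating all 25 pairs.
A + A = {2, 6, 10, 14, 18, 22, 26, 30, 34}, so |A + A| = 9.
K = |A + A| / |A| = 9/5 (already in lowest terms) ≈ 1.8000.
Reference: AP of size 5 gives K = 9/5 ≈ 1.8000; a fully generic set of size 5 gives K ≈ 3.0000.

|A| = 5, |A + A| = 9, K = 9/5.


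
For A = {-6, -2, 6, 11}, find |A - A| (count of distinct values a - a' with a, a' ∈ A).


A - A = {a - a' : a, a' ∈ A}; |A| = 4.
Bounds: 2|A|-1 ≤ |A - A| ≤ |A|² - |A| + 1, i.e. 7 ≤ |A - A| ≤ 13.
Note: 0 ∈ A - A always (from a - a). The set is symmetric: if d ∈ A - A then -d ∈ A - A.
Enumerate nonzero differences d = a - a' with a > a' (then include -d):
Positive differences: {4, 5, 8, 12, 13, 17}
Full difference set: {0} ∪ (positive diffs) ∪ (negative diffs).
|A - A| = 1 + 2·6 = 13 (matches direct enumeration: 13).

|A - A| = 13


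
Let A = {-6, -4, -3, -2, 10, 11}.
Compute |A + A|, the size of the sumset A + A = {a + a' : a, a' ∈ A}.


A + A = {a + a' : a, a' ∈ A}; |A| = 6.
General bounds: 2|A| - 1 ≤ |A + A| ≤ |A|(|A|+1)/2, i.e. 11 ≤ |A + A| ≤ 21.
Lower bound 2|A|-1 is attained iff A is an arithmetic progression.
Enumerate sums a + a' for a ≤ a' (symmetric, so this suffices):
a = -6: -6+-6=-12, -6+-4=-10, -6+-3=-9, -6+-2=-8, -6+10=4, -6+11=5
a = -4: -4+-4=-8, -4+-3=-7, -4+-2=-6, -4+10=6, -4+11=7
a = -3: -3+-3=-6, -3+-2=-5, -3+10=7, -3+11=8
a = -2: -2+-2=-4, -2+10=8, -2+11=9
a = 10: 10+10=20, 10+11=21
a = 11: 11+11=22
Distinct sums: {-12, -10, -9, -8, -7, -6, -5, -4, 4, 5, 6, 7, 8, 9, 20, 21, 22}
|A + A| = 17

|A + A| = 17


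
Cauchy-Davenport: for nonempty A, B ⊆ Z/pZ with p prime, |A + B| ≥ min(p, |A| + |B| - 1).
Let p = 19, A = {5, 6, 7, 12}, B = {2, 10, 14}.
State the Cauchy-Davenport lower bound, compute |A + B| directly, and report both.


Cauchy-Davenport: |A + B| ≥ min(p, |A| + |B| - 1) for A, B nonempty in Z/pZ.
|A| = 4, |B| = 3, p = 19.
CD lower bound = min(19, 4 + 3 - 1) = min(19, 6) = 6.
Compute A + B mod 19 directly:
a = 5: 5+2=7, 5+10=15, 5+14=0
a = 6: 6+2=8, 6+10=16, 6+14=1
a = 7: 7+2=9, 7+10=17, 7+14=2
a = 12: 12+2=14, 12+10=3, 12+14=7
A + B = {0, 1, 2, 3, 7, 8, 9, 14, 15, 16, 17}, so |A + B| = 11.
Verify: 11 ≥ 6? Yes ✓.

CD lower bound = 6, actual |A + B| = 11.


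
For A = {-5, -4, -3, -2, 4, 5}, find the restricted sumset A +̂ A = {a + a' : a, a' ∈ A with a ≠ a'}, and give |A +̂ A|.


Restricted sumset: A +̂ A = {a + a' : a ∈ A, a' ∈ A, a ≠ a'}.
Equivalently, take A + A and drop any sum 2a that is achievable ONLY as a + a for a ∈ A (i.e. sums representable only with equal summands).
Enumerate pairs (a, a') with a < a' (symmetric, so each unordered pair gives one sum; this covers all a ≠ a'):
  -5 + -4 = -9
  -5 + -3 = -8
  -5 + -2 = -7
  -5 + 4 = -1
  -5 + 5 = 0
  -4 + -3 = -7
  -4 + -2 = -6
  -4 + 4 = 0
  -4 + 5 = 1
  -3 + -2 = -5
  -3 + 4 = 1
  -3 + 5 = 2
  -2 + 4 = 2
  -2 + 5 = 3
  4 + 5 = 9
Collected distinct sums: {-9, -8, -7, -6, -5, -1, 0, 1, 2, 3, 9}
|A +̂ A| = 11
(Reference bound: |A +̂ A| ≥ 2|A| - 3 for |A| ≥ 2, with |A| = 6 giving ≥ 9.)

|A +̂ A| = 11


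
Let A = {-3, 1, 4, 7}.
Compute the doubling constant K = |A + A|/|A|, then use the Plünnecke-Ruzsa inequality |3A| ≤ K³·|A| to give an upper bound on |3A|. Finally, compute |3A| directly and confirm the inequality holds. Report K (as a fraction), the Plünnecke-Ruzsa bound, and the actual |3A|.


|A| = 4.
Step 1: Compute A + A by enumerating all 16 pairs.
A + A = {-6, -2, 1, 2, 4, 5, 8, 11, 14}, so |A + A| = 9.
Step 2: Doubling constant K = |A + A|/|A| = 9/4 = 9/4 ≈ 2.2500.
Step 3: Plünnecke-Ruzsa gives |3A| ≤ K³·|A| = (2.2500)³ · 4 ≈ 45.5625.
Step 4: Compute 3A = A + A + A directly by enumerating all triples (a,b,c) ∈ A³; |3A| = 16.
Step 5: Check 16 ≤ 45.5625? Yes ✓.

K = 9/4, Plünnecke-Ruzsa bound K³|A| ≈ 45.5625, |3A| = 16, inequality holds.


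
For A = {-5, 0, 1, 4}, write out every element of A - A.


A - A = {a - a' : a, a' ∈ A}.
Compute a - a' for each ordered pair (a, a'):
a = -5: -5--5=0, -5-0=-5, -5-1=-6, -5-4=-9
a = 0: 0--5=5, 0-0=0, 0-1=-1, 0-4=-4
a = 1: 1--5=6, 1-0=1, 1-1=0, 1-4=-3
a = 4: 4--5=9, 4-0=4, 4-1=3, 4-4=0
Collecting distinct values (and noting 0 appears from a-a):
A - A = {-9, -6, -5, -4, -3, -1, 0, 1, 3, 4, 5, 6, 9}
|A - A| = 13

A - A = {-9, -6, -5, -4, -3, -1, 0, 1, 3, 4, 5, 6, 9}


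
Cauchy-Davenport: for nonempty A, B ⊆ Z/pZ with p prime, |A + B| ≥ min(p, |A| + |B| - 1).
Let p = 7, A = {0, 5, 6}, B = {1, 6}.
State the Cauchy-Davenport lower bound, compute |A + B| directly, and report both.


Cauchy-Davenport: |A + B| ≥ min(p, |A| + |B| - 1) for A, B nonempty in Z/pZ.
|A| = 3, |B| = 2, p = 7.
CD lower bound = min(7, 3 + 2 - 1) = min(7, 4) = 4.
Compute A + B mod 7 directly:
a = 0: 0+1=1, 0+6=6
a = 5: 5+1=6, 5+6=4
a = 6: 6+1=0, 6+6=5
A + B = {0, 1, 4, 5, 6}, so |A + B| = 5.
Verify: 5 ≥ 4? Yes ✓.

CD lower bound = 4, actual |A + B| = 5.


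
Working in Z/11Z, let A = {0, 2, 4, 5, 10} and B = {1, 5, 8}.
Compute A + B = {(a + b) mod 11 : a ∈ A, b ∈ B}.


Work in Z/11Z: reduce every sum a + b modulo 11.
Enumerate all 15 pairs:
a = 0: 0+1=1, 0+5=5, 0+8=8
a = 2: 2+1=3, 2+5=7, 2+8=10
a = 4: 4+1=5, 4+5=9, 4+8=1
a = 5: 5+1=6, 5+5=10, 5+8=2
a = 10: 10+1=0, 10+5=4, 10+8=7
Distinct residues collected: {0, 1, 2, 3, 4, 5, 6, 7, 8, 9, 10}
|A + B| = 11 (out of 11 total residues).

A + B = {0, 1, 2, 3, 4, 5, 6, 7, 8, 9, 10}


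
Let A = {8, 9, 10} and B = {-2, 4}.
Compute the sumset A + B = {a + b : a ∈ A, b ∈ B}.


A + B = {a + b : a ∈ A, b ∈ B}.
Enumerate all |A|·|B| = 3·2 = 6 pairs (a, b) and collect distinct sums.
a = 8: 8+-2=6, 8+4=12
a = 9: 9+-2=7, 9+4=13
a = 10: 10+-2=8, 10+4=14
Collecting distinct sums: A + B = {6, 7, 8, 12, 13, 14}
|A + B| = 6

A + B = {6, 7, 8, 12, 13, 14}


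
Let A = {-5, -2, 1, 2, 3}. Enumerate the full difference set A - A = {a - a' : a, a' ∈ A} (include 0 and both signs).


A - A = {a - a' : a, a' ∈ A}.
Compute a - a' for each ordered pair (a, a'):
a = -5: -5--5=0, -5--2=-3, -5-1=-6, -5-2=-7, -5-3=-8
a = -2: -2--5=3, -2--2=0, -2-1=-3, -2-2=-4, -2-3=-5
a = 1: 1--5=6, 1--2=3, 1-1=0, 1-2=-1, 1-3=-2
a = 2: 2--5=7, 2--2=4, 2-1=1, 2-2=0, 2-3=-1
a = 3: 3--5=8, 3--2=5, 3-1=2, 3-2=1, 3-3=0
Collecting distinct values (and noting 0 appears from a-a):
A - A = {-8, -7, -6, -5, -4, -3, -2, -1, 0, 1, 2, 3, 4, 5, 6, 7, 8}
|A - A| = 17

A - A = {-8, -7, -6, -5, -4, -3, -2, -1, 0, 1, 2, 3, 4, 5, 6, 7, 8}


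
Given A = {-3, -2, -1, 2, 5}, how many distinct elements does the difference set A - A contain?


A - A = {a - a' : a, a' ∈ A}; |A| = 5.
Bounds: 2|A|-1 ≤ |A - A| ≤ |A|² - |A| + 1, i.e. 9 ≤ |A - A| ≤ 21.
Note: 0 ∈ A - A always (from a - a). The set is symmetric: if d ∈ A - A then -d ∈ A - A.
Enumerate nonzero differences d = a - a' with a > a' (then include -d):
Positive differences: {1, 2, 3, 4, 5, 6, 7, 8}
Full difference set: {0} ∪ (positive diffs) ∪ (negative diffs).
|A - A| = 1 + 2·8 = 17 (matches direct enumeration: 17).

|A - A| = 17


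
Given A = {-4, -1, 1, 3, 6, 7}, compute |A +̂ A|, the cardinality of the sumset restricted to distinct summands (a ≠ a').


Restricted sumset: A +̂ A = {a + a' : a ∈ A, a' ∈ A, a ≠ a'}.
Equivalently, take A + A and drop any sum 2a that is achievable ONLY as a + a for a ∈ A (i.e. sums representable only with equal summands).
Enumerate pairs (a, a') with a < a' (symmetric, so each unordered pair gives one sum; this covers all a ≠ a'):
  -4 + -1 = -5
  -4 + 1 = -3
  -4 + 3 = -1
  -4 + 6 = 2
  -4 + 7 = 3
  -1 + 1 = 0
  -1 + 3 = 2
  -1 + 6 = 5
  -1 + 7 = 6
  1 + 3 = 4
  1 + 6 = 7
  1 + 7 = 8
  3 + 6 = 9
  3 + 7 = 10
  6 + 7 = 13
Collected distinct sums: {-5, -3, -1, 0, 2, 3, 4, 5, 6, 7, 8, 9, 10, 13}
|A +̂ A| = 14
(Reference bound: |A +̂ A| ≥ 2|A| - 3 for |A| ≥ 2, with |A| = 6 giving ≥ 9.)

|A +̂ A| = 14


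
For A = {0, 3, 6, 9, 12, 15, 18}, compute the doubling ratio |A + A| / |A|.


|A| = 7.
Compute A + A by enumerating all 49 pairs.
A + A = {0, 3, 6, 9, 12, 15, 18, 21, 24, 27, 30, 33, 36}, so |A + A| = 13.
K = |A + A| / |A| = 13/7 (already in lowest terms) ≈ 1.8571.
Reference: AP of size 7 gives K = 13/7 ≈ 1.8571; a fully generic set of size 7 gives K ≈ 4.0000.

|A| = 7, |A + A| = 13, K = 13/7.


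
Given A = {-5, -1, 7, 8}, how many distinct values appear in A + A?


A + A = {a + a' : a, a' ∈ A}; |A| = 4.
General bounds: 2|A| - 1 ≤ |A + A| ≤ |A|(|A|+1)/2, i.e. 7 ≤ |A + A| ≤ 10.
Lower bound 2|A|-1 is attained iff A is an arithmetic progression.
Enumerate sums a + a' for a ≤ a' (symmetric, so this suffices):
a = -5: -5+-5=-10, -5+-1=-6, -5+7=2, -5+8=3
a = -1: -1+-1=-2, -1+7=6, -1+8=7
a = 7: 7+7=14, 7+8=15
a = 8: 8+8=16
Distinct sums: {-10, -6, -2, 2, 3, 6, 7, 14, 15, 16}
|A + A| = 10

|A + A| = 10


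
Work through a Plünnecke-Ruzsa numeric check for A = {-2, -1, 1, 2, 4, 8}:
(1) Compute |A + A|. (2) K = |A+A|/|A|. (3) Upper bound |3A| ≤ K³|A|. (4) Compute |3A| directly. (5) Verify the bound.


|A| = 6.
Step 1: Compute A + A by enumerating all 36 pairs.
A + A = {-4, -3, -2, -1, 0, 1, 2, 3, 4, 5, 6, 7, 8, 9, 10, 12, 16}, so |A + A| = 17.
Step 2: Doubling constant K = |A + A|/|A| = 17/6 = 17/6 ≈ 2.8333.
Step 3: Plünnecke-Ruzsa gives |3A| ≤ K³·|A| = (2.8333)³ · 6 ≈ 136.4722.
Step 4: Compute 3A = A + A + A directly by enumerating all triples (a,b,c) ∈ A³; |3A| = 27.
Step 5: Check 27 ≤ 136.4722? Yes ✓.

K = 17/6, Plünnecke-Ruzsa bound K³|A| ≈ 136.4722, |3A| = 27, inequality holds.
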